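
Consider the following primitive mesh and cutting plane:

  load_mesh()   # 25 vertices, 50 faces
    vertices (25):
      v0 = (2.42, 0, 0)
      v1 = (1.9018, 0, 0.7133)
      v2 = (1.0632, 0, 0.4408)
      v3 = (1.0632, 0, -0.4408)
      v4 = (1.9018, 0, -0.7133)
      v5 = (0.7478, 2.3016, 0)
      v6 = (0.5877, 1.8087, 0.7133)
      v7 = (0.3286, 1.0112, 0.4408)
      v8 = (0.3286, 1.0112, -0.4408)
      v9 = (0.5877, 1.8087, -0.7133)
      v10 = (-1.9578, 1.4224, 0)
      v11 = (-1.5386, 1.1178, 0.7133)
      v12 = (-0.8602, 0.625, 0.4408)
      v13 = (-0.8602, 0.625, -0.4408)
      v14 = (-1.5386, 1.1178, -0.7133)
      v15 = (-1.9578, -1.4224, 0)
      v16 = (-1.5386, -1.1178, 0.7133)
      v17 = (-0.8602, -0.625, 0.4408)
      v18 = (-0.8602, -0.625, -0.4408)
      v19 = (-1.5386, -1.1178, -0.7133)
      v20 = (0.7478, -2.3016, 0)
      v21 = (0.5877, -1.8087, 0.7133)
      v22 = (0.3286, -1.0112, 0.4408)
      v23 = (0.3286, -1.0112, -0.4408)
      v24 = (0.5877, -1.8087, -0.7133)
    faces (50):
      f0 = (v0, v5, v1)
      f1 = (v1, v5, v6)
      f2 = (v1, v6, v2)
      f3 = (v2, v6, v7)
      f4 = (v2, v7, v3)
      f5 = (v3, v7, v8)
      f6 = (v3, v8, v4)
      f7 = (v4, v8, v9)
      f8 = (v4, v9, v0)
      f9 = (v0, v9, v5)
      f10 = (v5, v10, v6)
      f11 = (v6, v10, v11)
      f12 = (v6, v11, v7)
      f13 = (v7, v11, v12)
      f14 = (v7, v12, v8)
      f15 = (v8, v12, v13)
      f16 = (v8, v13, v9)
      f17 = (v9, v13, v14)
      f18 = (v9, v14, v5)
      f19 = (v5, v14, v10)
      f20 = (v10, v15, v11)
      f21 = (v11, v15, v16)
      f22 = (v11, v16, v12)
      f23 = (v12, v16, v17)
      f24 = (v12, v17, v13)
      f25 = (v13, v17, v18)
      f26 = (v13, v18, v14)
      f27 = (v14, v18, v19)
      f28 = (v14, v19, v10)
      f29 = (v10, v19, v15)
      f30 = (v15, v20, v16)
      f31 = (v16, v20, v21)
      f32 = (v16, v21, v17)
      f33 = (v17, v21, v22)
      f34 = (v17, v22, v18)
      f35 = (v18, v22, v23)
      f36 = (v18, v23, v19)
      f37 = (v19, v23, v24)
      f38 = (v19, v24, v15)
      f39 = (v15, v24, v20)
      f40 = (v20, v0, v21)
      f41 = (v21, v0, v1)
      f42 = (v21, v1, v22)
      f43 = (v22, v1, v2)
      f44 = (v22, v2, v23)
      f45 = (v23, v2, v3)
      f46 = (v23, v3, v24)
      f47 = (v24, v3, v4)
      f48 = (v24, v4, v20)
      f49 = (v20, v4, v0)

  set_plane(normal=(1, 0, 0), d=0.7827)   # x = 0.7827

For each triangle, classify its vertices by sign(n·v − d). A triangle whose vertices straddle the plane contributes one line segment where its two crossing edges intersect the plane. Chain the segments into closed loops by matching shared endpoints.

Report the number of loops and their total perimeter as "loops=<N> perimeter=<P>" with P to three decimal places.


Straddling triangles (20 of 50):
  (v0,v5,v1) [+-+] → (0.7827, 2.25356, 0)–(0.7827, 2.23199, 0.0215721)  len=0.0305
  (v1,v5,v6) [+--] → (0.7827, 2.23199, 0.0215721)–(0.7827, 1.54031, 0.7133)  len=0.9782
  (v1,v6,v2) [+-+] → (0.7827, 1.54031, 0.7133)–(0.7827, 1.06696, 0.601549)  len=0.4864
  (v2,v6,v7) [+--] → (0.7827, 1.06696, 0.601549)–(0.7827, 0.386117, 0.4408)  len=0.6996
  (v2,v7,v3) [+-+] → (0.7827, 0.386117, 0.4408)–(0.7827, 0.386117, -0.104169)  len=0.5450
  (v3,v7,v8) [+--] → (0.7827, 0.386117, -0.104169)–(0.7827, 0.386117, -0.4408)  len=0.3366
  (v3,v8,v4) [+-+] → (0.7827, 0.386117, -0.4408)–(0.7827, 0.71932, -0.519456)  len=0.3424
  (v4,v8,v9) [+--] → (0.7827, 0.71932, -0.519456)–(0.7827, 1.54031, -0.7133)  len=0.8436
  (v4,v9,v0) [+-+] → (0.7827, 1.54031, -0.7133)–(0.7827, 1.61621, -0.637388)  len=0.1074
  (v0,v9,v5) [+--] → (0.7827, 1.61621, -0.637388)–(0.7827, 2.25356, 0)  len=0.9014
  (v20,v0,v21) [-+-] → (0.7827, -2.25356, 0)–(0.7827, -1.61621, 0.637388)  len=0.9014
  (v21,v0,v1) [-++] → (0.7827, -1.61621, 0.637388)–(0.7827, -1.54031, 0.7133)  len=0.1074
  (v21,v1,v22) [-+-] → (0.7827, -1.54031, 0.7133)–(0.7827, -0.71932, 0.519456)  len=0.8436
  (v22,v1,v2) [-++] → (0.7827, -0.71932, 0.519456)–(0.7827, -0.386117, 0.4408)  len=0.3424
  (v22,v2,v23) [-+-] → (0.7827, -0.386117, 0.4408)–(0.7827, -0.386117, 0.104169)  len=0.3366
  (v23,v2,v3) [-++] → (0.7827, -0.386117, 0.104169)–(0.7827, -0.386117, -0.4408)  len=0.5450
  (v23,v3,v24) [-+-] → (0.7827, -0.386117, -0.4408)–(0.7827, -1.06696, -0.601549)  len=0.6996
  (v24,v3,v4) [-++] → (0.7827, -1.06696, -0.601549)–(0.7827, -1.54031, -0.7133)  len=0.4864
  (v24,v4,v20) [-+-] → (0.7827, -1.54031, -0.7133)–(0.7827, -2.23199, -0.0215721)  len=0.9782
  (v20,v4,v0) [-++] → (0.7827, -2.23199, -0.0215721)–(0.7827, -2.25356, 0)  len=0.0305

Chained into 2 loop(s):
  loop 1: 10 segments, perimeter = 5.2709
  loop 2: 10 segments, perimeter = 5.2709
Total perimeter = 10.542

loops=2 perimeter=10.542


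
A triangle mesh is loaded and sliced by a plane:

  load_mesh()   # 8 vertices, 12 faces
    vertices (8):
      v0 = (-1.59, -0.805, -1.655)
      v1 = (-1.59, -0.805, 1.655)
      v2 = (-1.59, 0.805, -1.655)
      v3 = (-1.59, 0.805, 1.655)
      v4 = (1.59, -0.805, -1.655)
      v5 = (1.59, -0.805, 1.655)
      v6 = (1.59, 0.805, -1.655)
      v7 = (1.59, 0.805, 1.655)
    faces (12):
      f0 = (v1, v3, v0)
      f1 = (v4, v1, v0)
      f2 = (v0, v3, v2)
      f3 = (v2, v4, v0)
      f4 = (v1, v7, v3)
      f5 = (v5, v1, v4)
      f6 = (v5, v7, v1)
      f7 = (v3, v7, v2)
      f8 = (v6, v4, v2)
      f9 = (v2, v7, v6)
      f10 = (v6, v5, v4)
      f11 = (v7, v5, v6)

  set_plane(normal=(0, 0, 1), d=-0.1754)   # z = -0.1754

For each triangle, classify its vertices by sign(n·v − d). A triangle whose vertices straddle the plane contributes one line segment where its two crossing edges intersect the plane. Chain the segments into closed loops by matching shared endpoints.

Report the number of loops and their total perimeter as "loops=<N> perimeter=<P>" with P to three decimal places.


loops=1 perimeter=9.580

Straddling triangles (8 of 12):
  (v1,v3,v0) [++-] → (-1.59, -0.0853154, -0.1754)–(-1.59, -0.805, -0.1754)  len=0.7197
  (v4,v1,v0) [-+-] → (0.168511, -0.805, -0.1754)–(-1.59, -0.805, -0.1754)  len=1.7585
  (v0,v3,v2) [-+-] → (-1.59, -0.0853154, -0.1754)–(-1.59, 0.805, -0.1754)  len=0.8903
  (v5,v1,v4) [++-] → (0.168511, -0.805, -0.1754)–(1.59, -0.805, -0.1754)  len=1.4215
  (v3,v7,v2) [++-] → (-0.168511, 0.805, -0.1754)–(-1.59, 0.805, -0.1754)  len=1.4215
  (v2,v7,v6) [-+-] → (-0.168511, 0.805, -0.1754)–(1.59, 0.805, -0.1754)  len=1.7585
  (v6,v5,v4) [-+-] → (1.59, 0.0853154, -0.1754)–(1.59, -0.805, -0.1754)  len=0.8903
  (v7,v5,v6) [++-] → (1.59, 0.0853154, -0.1754)–(1.59, 0.805, -0.1754)  len=0.7197

Chained into 1 loop(s):
  loop 1: 8 segments, perimeter = 9.5800
Total perimeter = 9.580


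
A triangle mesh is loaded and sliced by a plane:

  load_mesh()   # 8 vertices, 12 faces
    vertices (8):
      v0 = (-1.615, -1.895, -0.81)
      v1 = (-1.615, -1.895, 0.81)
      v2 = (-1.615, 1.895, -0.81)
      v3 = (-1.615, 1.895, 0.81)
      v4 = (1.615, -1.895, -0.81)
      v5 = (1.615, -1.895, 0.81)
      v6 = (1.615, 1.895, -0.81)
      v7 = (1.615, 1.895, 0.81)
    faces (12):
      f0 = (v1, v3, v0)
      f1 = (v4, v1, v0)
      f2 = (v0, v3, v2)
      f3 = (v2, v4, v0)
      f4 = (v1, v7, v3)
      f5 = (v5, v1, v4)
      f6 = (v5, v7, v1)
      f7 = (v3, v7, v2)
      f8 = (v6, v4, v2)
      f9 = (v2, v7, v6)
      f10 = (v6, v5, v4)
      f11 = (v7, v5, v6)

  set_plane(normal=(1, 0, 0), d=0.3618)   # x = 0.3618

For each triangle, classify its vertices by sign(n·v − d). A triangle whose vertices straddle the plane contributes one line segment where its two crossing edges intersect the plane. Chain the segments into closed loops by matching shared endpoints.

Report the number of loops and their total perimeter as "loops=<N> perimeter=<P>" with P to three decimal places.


Straddling triangles (8 of 12):
  (v4,v1,v0) [+--] → (0.3618, -1.895, -0.18146)–(0.3618, -1.895, -0.81)  len=0.6285
  (v2,v4,v0) [-+-] → (0.3618, -0.424527, -0.81)–(0.3618, -1.895, -0.81)  len=1.4705
  (v1,v7,v3) [-+-] → (0.3618, 0.424527, 0.81)–(0.3618, 1.895, 0.81)  len=1.4705
  (v5,v1,v4) [+-+] → (0.3618, -1.895, 0.81)–(0.3618, -1.895, -0.18146)  len=0.9915
  (v5,v7,v1) [++-] → (0.3618, 0.424527, 0.81)–(0.3618, -1.895, 0.81)  len=2.3195
  (v3,v7,v2) [-+-] → (0.3618, 1.895, 0.81)–(0.3618, 1.895, 0.18146)  len=0.6285
  (v6,v4,v2) [++-] → (0.3618, -0.424527, -0.81)–(0.3618, 1.895, -0.81)  len=2.3195
  (v2,v7,v6) [-++] → (0.3618, 1.895, 0.18146)–(0.3618, 1.895, -0.81)  len=0.9915

Chained into 1 loop(s):
  loop 1: 8 segments, perimeter = 10.8200
Total perimeter = 10.820

loops=1 perimeter=10.820


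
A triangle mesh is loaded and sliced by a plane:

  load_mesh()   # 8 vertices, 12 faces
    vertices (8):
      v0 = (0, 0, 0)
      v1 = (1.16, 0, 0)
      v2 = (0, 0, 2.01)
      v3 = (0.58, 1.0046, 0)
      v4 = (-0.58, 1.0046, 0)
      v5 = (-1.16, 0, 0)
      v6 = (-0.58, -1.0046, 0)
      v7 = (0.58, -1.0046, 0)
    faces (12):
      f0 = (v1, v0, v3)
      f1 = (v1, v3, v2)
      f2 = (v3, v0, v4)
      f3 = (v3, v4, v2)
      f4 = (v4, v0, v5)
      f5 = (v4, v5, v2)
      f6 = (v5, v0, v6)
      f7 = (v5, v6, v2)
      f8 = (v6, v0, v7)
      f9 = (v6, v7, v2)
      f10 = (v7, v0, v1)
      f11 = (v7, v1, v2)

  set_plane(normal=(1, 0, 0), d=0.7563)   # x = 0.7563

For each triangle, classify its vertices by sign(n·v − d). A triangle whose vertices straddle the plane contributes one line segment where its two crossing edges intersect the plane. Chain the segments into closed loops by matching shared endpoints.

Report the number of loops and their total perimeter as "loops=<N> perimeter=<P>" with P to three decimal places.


Straddling triangles (4 of 12):
  (v1,v0,v3) [+--] → (0.7563, 0, 0)–(0.7563, 0.699236, 0)  len=0.6992
  (v1,v3,v2) [+--] → (0.7563, 0.699236, 0)–(0.7563, 0, 0.699515)  len=0.9891
  (v7,v0,v1) [--+] → (0.7563, 0, 0)–(0.7563, -0.699236, 0)  len=0.6992
  (v7,v1,v2) [-+-] → (0.7563, -0.699236, 0)–(0.7563, 0, 0.699515)  len=0.9891

Chained into 1 loop(s):
  loop 1: 4 segments, perimeter = 3.3766
Total perimeter = 3.377

loops=1 perimeter=3.377


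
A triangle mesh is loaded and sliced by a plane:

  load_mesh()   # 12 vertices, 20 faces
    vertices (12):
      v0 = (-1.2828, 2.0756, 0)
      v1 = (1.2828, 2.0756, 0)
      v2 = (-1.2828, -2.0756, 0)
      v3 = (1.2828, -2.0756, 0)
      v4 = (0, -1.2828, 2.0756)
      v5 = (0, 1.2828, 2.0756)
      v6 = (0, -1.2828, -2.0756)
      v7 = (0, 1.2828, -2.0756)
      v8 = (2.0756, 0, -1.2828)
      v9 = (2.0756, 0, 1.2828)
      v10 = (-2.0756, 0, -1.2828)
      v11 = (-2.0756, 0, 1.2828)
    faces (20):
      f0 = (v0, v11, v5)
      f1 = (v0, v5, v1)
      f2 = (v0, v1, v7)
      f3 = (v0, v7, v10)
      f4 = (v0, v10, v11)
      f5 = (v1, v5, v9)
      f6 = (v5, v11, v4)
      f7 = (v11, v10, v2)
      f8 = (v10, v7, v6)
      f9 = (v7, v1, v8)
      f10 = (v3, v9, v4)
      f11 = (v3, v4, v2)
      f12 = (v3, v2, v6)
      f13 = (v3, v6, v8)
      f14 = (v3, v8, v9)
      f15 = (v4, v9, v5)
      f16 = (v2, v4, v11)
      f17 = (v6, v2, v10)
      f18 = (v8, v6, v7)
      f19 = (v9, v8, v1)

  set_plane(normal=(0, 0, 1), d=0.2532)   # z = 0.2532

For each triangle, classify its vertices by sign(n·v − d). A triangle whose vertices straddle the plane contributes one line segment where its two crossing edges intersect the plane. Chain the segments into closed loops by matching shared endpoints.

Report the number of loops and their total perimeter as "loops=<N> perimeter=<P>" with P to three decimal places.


loops=1 perimeter=13.409

Straddling triangles (10 of 20):
  (v0,v11,v5) [-++] → (-1.43928, 1.66592, 0.2532)–(-1.12631, 1.97889, 0.2532)  len=0.4426
  (v0,v5,v1) [-+-] → (-1.12631, 1.97889, 0.2532)–(1.12631, 1.97889, 0.2532)  len=2.2526
  (v0,v10,v11) [--+] → (-2.0756, 0, 0.2532)–(-1.43928, 1.66592, 0.2532)  len=1.7833
  (v1,v5,v9) [-++] → (1.12631, 1.97889, 0.2532)–(1.43928, 1.66592, 0.2532)  len=0.4426
  (v11,v10,v2) [+--] → (-2.0756, 0, 0.2532)–(-1.43928, -1.66592, 0.2532)  len=1.7833
  (v3,v9,v4) [-++] → (1.43928, -1.66592, 0.2532)–(1.12631, -1.97889, 0.2532)  len=0.4426
  (v3,v4,v2) [-+-] → (1.12631, -1.97889, 0.2532)–(-1.12631, -1.97889, 0.2532)  len=2.2526
  (v3,v8,v9) [--+] → (2.0756, 0, 0.2532)–(1.43928, -1.66592, 0.2532)  len=1.7833
  (v2,v4,v11) [-++] → (-1.12631, -1.97889, 0.2532)–(-1.43928, -1.66592, 0.2532)  len=0.4426
  (v9,v8,v1) [+--] → (2.0756, 0, 0.2532)–(1.43928, 1.66592, 0.2532)  len=1.7833

Chained into 1 loop(s):
  loop 1: 10 segments, perimeter = 13.4089
Total perimeter = 13.409


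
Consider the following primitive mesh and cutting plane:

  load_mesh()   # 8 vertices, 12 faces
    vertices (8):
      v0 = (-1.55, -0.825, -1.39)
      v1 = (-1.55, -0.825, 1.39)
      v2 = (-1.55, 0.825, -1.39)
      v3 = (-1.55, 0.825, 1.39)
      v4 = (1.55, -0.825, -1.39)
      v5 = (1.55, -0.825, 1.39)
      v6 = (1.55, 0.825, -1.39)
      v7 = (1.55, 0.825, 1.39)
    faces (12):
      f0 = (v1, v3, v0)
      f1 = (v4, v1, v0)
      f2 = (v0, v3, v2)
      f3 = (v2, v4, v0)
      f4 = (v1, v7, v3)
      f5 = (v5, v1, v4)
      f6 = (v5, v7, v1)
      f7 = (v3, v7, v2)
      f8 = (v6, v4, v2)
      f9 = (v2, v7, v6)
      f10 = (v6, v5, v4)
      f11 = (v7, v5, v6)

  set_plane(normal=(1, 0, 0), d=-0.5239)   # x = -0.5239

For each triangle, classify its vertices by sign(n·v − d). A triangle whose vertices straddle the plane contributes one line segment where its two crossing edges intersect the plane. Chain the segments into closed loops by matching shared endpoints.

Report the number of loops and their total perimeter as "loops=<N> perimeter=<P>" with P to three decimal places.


Straddling triangles (8 of 12):
  (v4,v1,v0) [+--] → (-0.5239, -0.825, 0.46982)–(-0.5239, -0.825, -1.39)  len=1.8598
  (v2,v4,v0) [-+-] → (-0.5239, 0.27885, -1.39)–(-0.5239, -0.825, -1.39)  len=1.1038
  (v1,v7,v3) [-+-] → (-0.5239, -0.27885, 1.39)–(-0.5239, 0.825, 1.39)  len=1.1038
  (v5,v1,v4) [+-+] → (-0.5239, -0.825, 1.39)–(-0.5239, -0.825, 0.46982)  len=0.9202
  (v5,v7,v1) [++-] → (-0.5239, -0.27885, 1.39)–(-0.5239, -0.825, 1.39)  len=0.5461
  (v3,v7,v2) [-+-] → (-0.5239, 0.825, 1.39)–(-0.5239, 0.825, -0.46982)  len=1.8598
  (v6,v4,v2) [++-] → (-0.5239, 0.27885, -1.39)–(-0.5239, 0.825, -1.39)  len=0.5461
  (v2,v7,v6) [-++] → (-0.5239, 0.825, -0.46982)–(-0.5239, 0.825, -1.39)  len=0.9202

Chained into 1 loop(s):
  loop 1: 8 segments, perimeter = 8.8600
Total perimeter = 8.860

loops=1 perimeter=8.860


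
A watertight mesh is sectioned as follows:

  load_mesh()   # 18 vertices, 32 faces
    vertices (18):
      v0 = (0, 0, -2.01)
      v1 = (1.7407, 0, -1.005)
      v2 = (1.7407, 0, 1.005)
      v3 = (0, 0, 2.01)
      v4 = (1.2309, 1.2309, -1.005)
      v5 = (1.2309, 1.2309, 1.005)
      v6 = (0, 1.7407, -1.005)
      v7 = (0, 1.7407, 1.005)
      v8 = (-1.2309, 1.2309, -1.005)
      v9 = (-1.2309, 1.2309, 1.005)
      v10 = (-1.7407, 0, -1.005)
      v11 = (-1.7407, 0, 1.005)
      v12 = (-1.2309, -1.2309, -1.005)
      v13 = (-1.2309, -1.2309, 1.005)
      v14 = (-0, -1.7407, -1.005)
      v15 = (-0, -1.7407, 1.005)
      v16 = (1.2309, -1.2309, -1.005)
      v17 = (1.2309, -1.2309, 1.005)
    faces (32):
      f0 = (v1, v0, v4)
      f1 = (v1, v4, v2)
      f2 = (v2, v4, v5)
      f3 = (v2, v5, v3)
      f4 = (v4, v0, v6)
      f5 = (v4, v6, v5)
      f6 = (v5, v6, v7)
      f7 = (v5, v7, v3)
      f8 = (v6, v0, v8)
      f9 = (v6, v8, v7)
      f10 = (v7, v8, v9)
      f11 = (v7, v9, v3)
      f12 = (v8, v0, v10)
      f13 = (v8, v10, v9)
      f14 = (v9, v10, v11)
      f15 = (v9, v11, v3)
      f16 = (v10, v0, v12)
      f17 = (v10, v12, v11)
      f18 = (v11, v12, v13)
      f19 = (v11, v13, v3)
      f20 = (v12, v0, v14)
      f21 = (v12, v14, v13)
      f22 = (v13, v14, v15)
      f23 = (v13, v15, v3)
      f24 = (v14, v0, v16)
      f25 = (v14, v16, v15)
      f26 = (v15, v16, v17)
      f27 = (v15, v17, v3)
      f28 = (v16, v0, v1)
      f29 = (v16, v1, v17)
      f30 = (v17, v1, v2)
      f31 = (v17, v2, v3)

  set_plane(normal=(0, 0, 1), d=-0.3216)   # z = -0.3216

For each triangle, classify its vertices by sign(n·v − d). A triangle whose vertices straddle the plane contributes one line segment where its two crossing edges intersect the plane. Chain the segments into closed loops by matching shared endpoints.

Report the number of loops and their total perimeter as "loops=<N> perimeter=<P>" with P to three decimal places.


loops=1 perimeter=10.658

Straddling triangles (16 of 32):
  (v1,v4,v2) [--+] → (1.40423, 0.812394, -0.3216)–(1.7407, 0, -0.3216)  len=0.8793
  (v2,v4,v5) [+-+] → (1.40423, 0.812394, -0.3216)–(1.2309, 1.2309, -0.3216)  len=0.4530
  (v4,v6,v5) [--+] → (0.418506, 1.56737, -0.3216)–(1.2309, 1.2309, -0.3216)  len=0.8793
  (v5,v6,v7) [+-+] → (0.418506, 1.56737, -0.3216)–(0, 1.7407, -0.3216)  len=0.4530
  (v6,v8,v7) [--+] → (-0.812394, 1.40423, -0.3216)–(0, 1.7407, -0.3216)  len=0.8793
  (v7,v8,v9) [+-+] → (-0.812394, 1.40423, -0.3216)–(-1.2309, 1.2309, -0.3216)  len=0.4530
  (v8,v10,v9) [--+] → (-1.56737, 0.418506, -0.3216)–(-1.2309, 1.2309, -0.3216)  len=0.8793
  (v9,v10,v11) [+-+] → (-1.56737, 0.418506, -0.3216)–(-1.7407, 0, -0.3216)  len=0.4530
  (v10,v12,v11) [--+] → (-1.40423, -0.812394, -0.3216)–(-1.7407, 0, -0.3216)  len=0.8793
  (v11,v12,v13) [+-+] → (-1.40423, -0.812394, -0.3216)–(-1.2309, -1.2309, -0.3216)  len=0.4530
  (v12,v14,v13) [--+] → (-0.418506, -1.56737, -0.3216)–(-1.2309, -1.2309, -0.3216)  len=0.8793
  (v13,v14,v15) [+-+] → (-0.418506, -1.56737, -0.3216)–(0, -1.7407, -0.3216)  len=0.4530
  (v14,v16,v15) [--+] → (0.812394, -1.40423, -0.3216)–(0, -1.7407, -0.3216)  len=0.8793
  (v15,v16,v17) [+-+] → (0.812394, -1.40423, -0.3216)–(1.2309, -1.2309, -0.3216)  len=0.4530
  (v16,v1,v17) [--+] → (1.56737, -0.418506, -0.3216)–(1.2309, -1.2309, -0.3216)  len=0.8793
  (v17,v1,v2) [+-+] → (1.56737, -0.418506, -0.3216)–(1.7407, 0, -0.3216)  len=0.4530

Chained into 1 loop(s):
  loop 1: 16 segments, perimeter = 10.6584
Total perimeter = 10.658


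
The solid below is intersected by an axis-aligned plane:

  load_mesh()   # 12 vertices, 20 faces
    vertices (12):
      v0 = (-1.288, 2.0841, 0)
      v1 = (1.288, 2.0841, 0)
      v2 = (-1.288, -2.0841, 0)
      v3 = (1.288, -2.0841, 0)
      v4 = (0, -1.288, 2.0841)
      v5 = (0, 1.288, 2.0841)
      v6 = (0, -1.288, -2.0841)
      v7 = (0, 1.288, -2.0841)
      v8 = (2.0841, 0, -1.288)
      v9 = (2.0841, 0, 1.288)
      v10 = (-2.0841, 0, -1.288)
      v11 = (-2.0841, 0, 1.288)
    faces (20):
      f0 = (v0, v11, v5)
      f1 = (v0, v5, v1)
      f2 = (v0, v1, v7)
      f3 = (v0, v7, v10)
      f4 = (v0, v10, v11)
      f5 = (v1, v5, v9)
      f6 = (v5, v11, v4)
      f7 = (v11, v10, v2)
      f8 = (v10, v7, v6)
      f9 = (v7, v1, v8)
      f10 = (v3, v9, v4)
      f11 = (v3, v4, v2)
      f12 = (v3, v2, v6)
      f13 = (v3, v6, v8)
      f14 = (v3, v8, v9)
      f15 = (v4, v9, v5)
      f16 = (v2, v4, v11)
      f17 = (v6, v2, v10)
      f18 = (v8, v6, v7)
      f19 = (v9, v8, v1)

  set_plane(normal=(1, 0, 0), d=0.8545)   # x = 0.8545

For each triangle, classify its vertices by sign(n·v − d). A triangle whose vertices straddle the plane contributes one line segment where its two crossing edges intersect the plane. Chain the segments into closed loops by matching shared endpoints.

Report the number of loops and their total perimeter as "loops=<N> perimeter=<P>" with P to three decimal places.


loops=1 perimeter=12.018

Straddling triangles (10 of 20):
  (v0,v5,v1) [--+] → (0.8545, 1.81616, 0.701442)–(0.8545, 2.0841, 0)  len=0.7509
  (v0,v1,v7) [-+-] → (0.8545, 2.0841, 0)–(0.8545, 1.81616, -0.701442)  len=0.7509
  (v1,v5,v9) [+-+] → (0.8545, 1.81616, 0.701442)–(0.8545, 0.759908, 1.75769)  len=1.4938
  (v7,v1,v8) [-++] → (0.8545, 1.81616, -0.701442)–(0.8545, 0.759908, -1.75769)  len=1.4938
  (v3,v9,v4) [++-] → (0.8545, -0.759908, 1.75769)–(0.8545, -1.81616, 0.701442)  len=1.4938
  (v3,v4,v2) [+--] → (0.8545, -1.81616, 0.701442)–(0.8545, -2.0841, 0)  len=0.7509
  (v3,v2,v6) [+--] → (0.8545, -2.0841, 0)–(0.8545, -1.81616, -0.701442)  len=0.7509
  (v3,v6,v8) [+-+] → (0.8545, -1.81616, -0.701442)–(0.8545, -0.759908, -1.75769)  len=1.4938
  (v4,v9,v5) [-+-] → (0.8545, -0.759908, 1.75769)–(0.8545, 0.759908, 1.75769)  len=1.5198
  (v8,v6,v7) [+--] → (0.8545, -0.759908, -1.75769)–(0.8545, 0.759908, -1.75769)  len=1.5198

Chained into 1 loop(s):
  loop 1: 10 segments, perimeter = 12.0182
Total perimeter = 12.018


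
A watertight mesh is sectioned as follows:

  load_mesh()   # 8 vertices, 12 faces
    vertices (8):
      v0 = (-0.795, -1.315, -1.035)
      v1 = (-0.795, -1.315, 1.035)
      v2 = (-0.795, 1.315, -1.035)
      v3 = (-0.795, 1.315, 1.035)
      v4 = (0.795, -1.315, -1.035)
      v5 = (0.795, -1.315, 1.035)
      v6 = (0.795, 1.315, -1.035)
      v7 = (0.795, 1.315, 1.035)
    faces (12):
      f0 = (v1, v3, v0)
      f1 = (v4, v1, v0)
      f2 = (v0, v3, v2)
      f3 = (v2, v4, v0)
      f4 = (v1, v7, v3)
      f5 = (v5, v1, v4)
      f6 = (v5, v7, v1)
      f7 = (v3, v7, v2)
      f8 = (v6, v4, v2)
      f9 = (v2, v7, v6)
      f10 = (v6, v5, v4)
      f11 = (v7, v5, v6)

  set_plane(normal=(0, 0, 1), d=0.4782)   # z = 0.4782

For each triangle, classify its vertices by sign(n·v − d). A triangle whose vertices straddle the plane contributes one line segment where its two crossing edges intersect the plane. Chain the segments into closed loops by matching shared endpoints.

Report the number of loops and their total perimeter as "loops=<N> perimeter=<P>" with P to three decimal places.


Straddling triangles (8 of 12):
  (v1,v3,v0) [++-] → (-0.795, 0.607568, 0.4782)–(-0.795, -1.315, 0.4782)  len=1.9226
  (v4,v1,v0) [-+-] → (-0.367313, -1.315, 0.4782)–(-0.795, -1.315, 0.4782)  len=0.4277
  (v0,v3,v2) [-+-] → (-0.795, 0.607568, 0.4782)–(-0.795, 1.315, 0.4782)  len=0.7074
  (v5,v1,v4) [++-] → (-0.367313, -1.315, 0.4782)–(0.795, -1.315, 0.4782)  len=1.1623
  (v3,v7,v2) [++-] → (0.367313, 1.315, 0.4782)–(-0.795, 1.315, 0.4782)  len=1.1623
  (v2,v7,v6) [-+-] → (0.367313, 1.315, 0.4782)–(0.795, 1.315, 0.4782)  len=0.4277
  (v6,v5,v4) [-+-] → (0.795, -0.607568, 0.4782)–(0.795, -1.315, 0.4782)  len=0.7074
  (v7,v5,v6) [++-] → (0.795, -0.607568, 0.4782)–(0.795, 1.315, 0.4782)  len=1.9226

Chained into 1 loop(s):
  loop 1: 8 segments, perimeter = 8.4400
Total perimeter = 8.440

loops=1 perimeter=8.440


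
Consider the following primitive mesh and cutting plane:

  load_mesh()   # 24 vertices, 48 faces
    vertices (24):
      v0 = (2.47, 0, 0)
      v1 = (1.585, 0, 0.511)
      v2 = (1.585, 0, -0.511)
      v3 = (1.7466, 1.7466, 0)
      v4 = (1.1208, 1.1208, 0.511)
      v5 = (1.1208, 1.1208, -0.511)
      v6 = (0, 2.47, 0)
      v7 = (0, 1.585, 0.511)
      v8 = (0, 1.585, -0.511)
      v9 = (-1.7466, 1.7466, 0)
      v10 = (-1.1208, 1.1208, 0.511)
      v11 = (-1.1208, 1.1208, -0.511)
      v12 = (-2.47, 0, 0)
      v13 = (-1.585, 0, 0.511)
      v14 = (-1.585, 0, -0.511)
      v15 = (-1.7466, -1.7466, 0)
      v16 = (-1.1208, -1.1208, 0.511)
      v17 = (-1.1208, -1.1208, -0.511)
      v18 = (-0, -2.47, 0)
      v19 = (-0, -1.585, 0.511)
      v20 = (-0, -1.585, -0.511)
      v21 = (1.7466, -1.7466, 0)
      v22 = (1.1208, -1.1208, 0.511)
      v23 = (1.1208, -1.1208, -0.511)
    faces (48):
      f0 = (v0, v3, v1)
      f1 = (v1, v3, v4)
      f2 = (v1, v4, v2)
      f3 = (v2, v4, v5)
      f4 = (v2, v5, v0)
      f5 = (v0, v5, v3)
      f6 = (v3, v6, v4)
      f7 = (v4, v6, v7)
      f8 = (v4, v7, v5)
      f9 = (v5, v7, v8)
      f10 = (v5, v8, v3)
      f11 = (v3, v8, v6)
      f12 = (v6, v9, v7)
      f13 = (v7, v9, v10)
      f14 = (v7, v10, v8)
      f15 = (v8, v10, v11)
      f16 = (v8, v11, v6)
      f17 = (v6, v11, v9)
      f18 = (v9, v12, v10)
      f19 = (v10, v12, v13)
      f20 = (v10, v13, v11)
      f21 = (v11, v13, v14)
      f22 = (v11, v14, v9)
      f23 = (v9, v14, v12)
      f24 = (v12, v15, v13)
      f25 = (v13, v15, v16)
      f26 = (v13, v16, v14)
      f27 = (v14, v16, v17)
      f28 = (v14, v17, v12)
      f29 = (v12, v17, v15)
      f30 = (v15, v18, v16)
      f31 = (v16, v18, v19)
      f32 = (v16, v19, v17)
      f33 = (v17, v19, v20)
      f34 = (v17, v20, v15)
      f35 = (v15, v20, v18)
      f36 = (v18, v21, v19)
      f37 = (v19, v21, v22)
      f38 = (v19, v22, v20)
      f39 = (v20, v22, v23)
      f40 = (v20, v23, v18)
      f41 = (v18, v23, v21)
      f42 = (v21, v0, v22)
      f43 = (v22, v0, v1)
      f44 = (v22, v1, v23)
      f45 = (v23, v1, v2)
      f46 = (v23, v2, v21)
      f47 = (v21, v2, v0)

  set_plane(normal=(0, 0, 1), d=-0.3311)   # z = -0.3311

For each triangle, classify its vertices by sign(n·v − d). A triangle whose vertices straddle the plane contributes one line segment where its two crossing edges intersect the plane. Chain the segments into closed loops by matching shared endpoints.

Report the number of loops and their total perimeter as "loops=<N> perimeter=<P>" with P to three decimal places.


Straddling triangles (32 of 48):
  (v1,v4,v2) [++-] → (1.50329, 0.197292, -0.3311)–(1.585, 0, -0.3311)  len=0.2135
  (v2,v4,v5) [-+-] → (1.50329, 0.197292, -0.3311)–(1.1208, 1.1208, -0.3311)  len=0.9996
  (v2,v5,v0) [--+] → (1.59579, 0.726217, -0.3311)–(1.89657, 0, -0.3311)  len=0.7860
  (v0,v5,v3) [+-+] → (1.59579, 0.726217, -0.3311)–(1.34112, 1.34112, -0.3311)  len=0.6656
  (v4,v7,v5) [++-] → (0.923508, 1.20251, -0.3311)–(1.1208, 1.1208, -0.3311)  len=0.2135
  (v5,v7,v8) [-+-] → (0.923508, 1.20251, -0.3311)–(0, 1.585, -0.3311)  len=0.9996
  (v5,v8,v3) [--+] → (0.614899, 1.64189, -0.3311)–(1.34112, 1.34112, -0.3311)  len=0.7860
  (v3,v8,v6) [+-+] → (0.614899, 1.64189, -0.3311)–(0, 1.89657, -0.3311)  len=0.6656
  (v7,v10,v8) [++-] → (-0.197292, 1.50329, -0.3311)–(0, 1.585, -0.3311)  len=0.2135
  (v8,v10,v11) [-+-] → (-0.197292, 1.50329, -0.3311)–(-1.1208, 1.1208, -0.3311)  len=0.9996
  (v8,v11,v6) [--+] → (-0.726217, 1.59579, -0.3311)–(0, 1.89657, -0.3311)  len=0.7860
  (v6,v11,v9) [+-+] → (-0.726217, 1.59579, -0.3311)–(-1.34112, 1.34112, -0.3311)  len=0.6656
  (v10,v13,v11) [++-] → (-1.20251, 0.923508, -0.3311)–(-1.1208, 1.1208, -0.3311)  len=0.2135
  (v11,v13,v14) [-+-] → (-1.20251, 0.923508, -0.3311)–(-1.585, 0, -0.3311)  len=0.9996
  (v11,v14,v9) [--+] → (-1.64189, 0.614899, -0.3311)–(-1.34112, 1.34112, -0.3311)  len=0.7860
  (v9,v14,v12) [+-+] → (-1.64189, 0.614899, -0.3311)–(-1.89657, 0, -0.3311)  len=0.6656
  (v13,v16,v14) [++-] → (-1.50329, -0.197292, -0.3311)–(-1.585, 0, -0.3311)  len=0.2135
  (v14,v16,v17) [-+-] → (-1.50329, -0.197292, -0.3311)–(-1.1208, -1.1208, -0.3311)  len=0.9996
  (v14,v17,v12) [--+] → (-1.59579, -0.726217, -0.3311)–(-1.89657, 0, -0.3311)  len=0.7860
  (v12,v17,v15) [+-+] → (-1.59579, -0.726217, -0.3311)–(-1.34112, -1.34112, -0.3311)  len=0.6656
  (v16,v19,v17) [++-] → (-0.923508, -1.20251, -0.3311)–(-1.1208, -1.1208, -0.3311)  len=0.2135
  (v17,v19,v20) [-+-] → (-0.923508, -1.20251, -0.3311)–(0, -1.585, -0.3311)  len=0.9996
  (v17,v20,v15) [--+] → (-0.614899, -1.64189, -0.3311)–(-1.34112, -1.34112, -0.3311)  len=0.7860
  (v15,v20,v18) [+-+] → (-0.614899, -1.64189, -0.3311)–(0, -1.89657, -0.3311)  len=0.6656
  (v19,v22,v20) [++-] → (0.197292, -1.50329, -0.3311)–(0, -1.585, -0.3311)  len=0.2135
  (v20,v22,v23) [-+-] → (0.197292, -1.50329, -0.3311)–(1.1208, -1.1208, -0.3311)  len=0.9996
  (v20,v23,v18) [--+] → (0.726217, -1.59579, -0.3311)–(0, -1.89657, -0.3311)  len=0.7860
  (v18,v23,v21) [+-+] → (0.726217, -1.59579, -0.3311)–(1.34112, -1.34112, -0.3311)  len=0.6656
  (v22,v1,v23) [++-] → (1.20251, -0.923508, -0.3311)–(1.1208, -1.1208, -0.3311)  len=0.2135
  (v23,v1,v2) [-+-] → (1.20251, -0.923508, -0.3311)–(1.585, 0, -0.3311)  len=0.9996
  (v23,v2,v21) [--+] → (1.64189, -0.614899, -0.3311)–(1.34112, -1.34112, -0.3311)  len=0.7860
  (v21,v2,v0) [+-+] → (1.64189, -0.614899, -0.3311)–(1.89657, 0, -0.3311)  len=0.6656

Chained into 2 loop(s):
  loop 1: 16 segments, perimeter = 9.7050
  loop 2: 16 segments, perimeter = 11.6127
Total perimeter = 21.318

loops=2 perimeter=21.318


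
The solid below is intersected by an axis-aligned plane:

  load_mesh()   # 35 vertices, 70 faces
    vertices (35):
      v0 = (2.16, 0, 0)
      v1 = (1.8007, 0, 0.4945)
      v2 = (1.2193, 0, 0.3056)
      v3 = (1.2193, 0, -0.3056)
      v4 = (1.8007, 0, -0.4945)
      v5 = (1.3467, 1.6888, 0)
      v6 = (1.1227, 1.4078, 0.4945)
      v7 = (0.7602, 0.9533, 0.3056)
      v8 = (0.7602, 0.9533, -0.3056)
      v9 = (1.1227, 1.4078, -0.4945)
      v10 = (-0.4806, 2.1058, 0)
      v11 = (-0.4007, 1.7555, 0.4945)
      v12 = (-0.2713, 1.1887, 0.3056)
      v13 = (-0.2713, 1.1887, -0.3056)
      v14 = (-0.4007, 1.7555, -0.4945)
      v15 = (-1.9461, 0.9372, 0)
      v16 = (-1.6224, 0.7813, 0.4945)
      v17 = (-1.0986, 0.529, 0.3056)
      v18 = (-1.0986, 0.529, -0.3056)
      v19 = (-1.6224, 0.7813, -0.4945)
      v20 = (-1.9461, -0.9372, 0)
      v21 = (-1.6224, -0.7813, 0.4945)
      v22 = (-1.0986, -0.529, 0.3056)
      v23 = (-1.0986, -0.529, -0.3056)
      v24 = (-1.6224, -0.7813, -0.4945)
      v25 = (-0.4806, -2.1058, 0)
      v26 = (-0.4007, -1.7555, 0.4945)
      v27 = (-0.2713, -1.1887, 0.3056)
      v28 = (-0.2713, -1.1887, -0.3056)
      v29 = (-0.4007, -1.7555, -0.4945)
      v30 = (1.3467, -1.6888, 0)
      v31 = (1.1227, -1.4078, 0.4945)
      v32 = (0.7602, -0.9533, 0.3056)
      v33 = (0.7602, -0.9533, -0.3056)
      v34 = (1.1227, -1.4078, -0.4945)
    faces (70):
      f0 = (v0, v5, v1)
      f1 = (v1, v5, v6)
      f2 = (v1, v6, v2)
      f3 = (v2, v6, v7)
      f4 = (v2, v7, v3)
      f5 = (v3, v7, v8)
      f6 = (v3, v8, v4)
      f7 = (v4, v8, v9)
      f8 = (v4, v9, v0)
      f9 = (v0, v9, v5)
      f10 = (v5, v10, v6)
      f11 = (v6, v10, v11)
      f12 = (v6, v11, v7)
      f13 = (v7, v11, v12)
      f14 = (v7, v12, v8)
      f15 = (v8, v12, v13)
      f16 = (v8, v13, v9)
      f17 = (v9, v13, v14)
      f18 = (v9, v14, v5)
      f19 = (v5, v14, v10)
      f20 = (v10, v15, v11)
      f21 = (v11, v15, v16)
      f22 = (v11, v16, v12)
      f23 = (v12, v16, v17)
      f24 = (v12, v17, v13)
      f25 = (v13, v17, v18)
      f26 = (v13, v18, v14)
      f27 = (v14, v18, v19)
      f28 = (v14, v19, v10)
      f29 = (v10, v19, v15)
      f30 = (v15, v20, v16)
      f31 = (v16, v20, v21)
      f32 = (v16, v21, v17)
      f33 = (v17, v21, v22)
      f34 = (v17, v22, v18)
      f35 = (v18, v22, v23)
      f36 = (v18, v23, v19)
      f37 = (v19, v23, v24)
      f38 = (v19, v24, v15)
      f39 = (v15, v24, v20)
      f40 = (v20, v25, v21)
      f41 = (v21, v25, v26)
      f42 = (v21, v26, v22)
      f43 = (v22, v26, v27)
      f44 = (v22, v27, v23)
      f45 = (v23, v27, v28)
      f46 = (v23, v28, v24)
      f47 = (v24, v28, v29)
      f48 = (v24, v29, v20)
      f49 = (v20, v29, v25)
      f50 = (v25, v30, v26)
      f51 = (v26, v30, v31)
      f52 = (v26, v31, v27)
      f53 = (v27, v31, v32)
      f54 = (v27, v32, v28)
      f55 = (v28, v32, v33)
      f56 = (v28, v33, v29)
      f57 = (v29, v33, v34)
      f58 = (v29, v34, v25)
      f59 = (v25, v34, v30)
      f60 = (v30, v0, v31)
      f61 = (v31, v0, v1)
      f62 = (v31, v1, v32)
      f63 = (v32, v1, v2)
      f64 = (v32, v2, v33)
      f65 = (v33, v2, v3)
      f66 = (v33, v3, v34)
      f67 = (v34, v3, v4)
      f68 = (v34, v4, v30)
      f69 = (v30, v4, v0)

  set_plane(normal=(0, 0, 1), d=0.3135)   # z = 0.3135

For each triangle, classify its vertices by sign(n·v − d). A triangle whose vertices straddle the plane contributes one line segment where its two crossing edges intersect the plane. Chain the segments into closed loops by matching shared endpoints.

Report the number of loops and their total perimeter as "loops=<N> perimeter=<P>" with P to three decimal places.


loops=2 perimeter=19.291

Straddling triangles (28 of 70):
  (v0,v5,v1) [--+] → (1.63452, 0.618145, 0.3135)–(1.93221, 0, 0.3135)  len=0.6861
  (v1,v5,v6) [+-+] → (1.63452, 0.618145, 0.3135)–(1.20469, 1.51065, 0.3135)  len=0.9906
  (v1,v6,v2) [++-] → (1.21526, 0.0588757, 0.3135)–(1.24361, 0, 0.3135)  len=0.0653
  (v2,v6,v7) [-+-] → (1.21526, 0.0588757, 0.3135)–(0.77536, 0.972308, 0.3135)  len=1.0138
  (v5,v10,v6) [--+] → (0.53585, 1.66329, 0.3135)–(1.20469, 1.51065, 0.3135)  len=0.6860
  (v6,v10,v11) [+-+] → (0.53585, 1.66329, 0.3135)–(-0.429946, 1.88372, 0.3135)  len=0.9906
  (v6,v11,v7) [++-] → (0.71165, 0.986849, 0.3135)–(0.77536, 0.972308, 0.3135)  len=0.0653
  (v7,v11,v12) [-+-] → (0.71165, 0.986849, 0.3135)–(-0.276712, 1.2124, 0.3135)  len=1.0138
  (v10,v15,v11) [--+] → (-0.966357, 1.45598, 0.3135)–(-0.429946, 1.88372, 0.3135)  len=0.6861
  (v11,v15,v16) [+-+] → (-0.966357, 1.45598, 0.3135)–(-1.74088, 0.838363, 0.3135)  len=0.9906
  (v11,v16,v12) [++-] → (-0.327804, 1.17166, 0.3135)–(-0.276712, 1.2124, 0.3135)  len=0.0653
  (v12,v16,v17) [-+-] → (-0.327804, 1.17166, 0.3135)–(-1.12051, 0.539551, 0.3135)  len=1.0139
  (v15,v20,v16) [--+] → (-1.74088, 0.152284, 0.3135)–(-1.74088, 0.838363, 0.3135)  len=0.6861
  (v16,v20,v21) [+-+] → (-1.74088, 0.152284, 0.3135)–(-1.74088, -0.838363, 0.3135)  len=0.9906
  (v16,v21,v17) [++-] → (-1.12051, 0.474202, 0.3135)–(-1.12051, 0.539551, 0.3135)  len=0.0653
  (v17,v21,v22) [-+-] → (-1.12051, 0.474202, 0.3135)–(-1.12051, -0.539551, 0.3135)  len=1.0138
  (v20,v25,v21) [--+] → (-1.20447, -1.2661, 0.3135)–(-1.74088, -0.838363, 0.3135)  len=0.6861
  (v21,v25,v26) [+-+] → (-1.20447, -1.2661, 0.3135)–(-0.429946, -1.88372, 0.3135)  len=0.9906
  (v21,v26,v22) [++-] → (-1.06941, -0.580294, 0.3135)–(-1.12051, -0.539551, 0.3135)  len=0.0653
  (v22,v26,v27) [-+-] → (-1.06941, -0.580294, 0.3135)–(-0.276712, -1.2124, 0.3135)  len=1.0139
  (v25,v30,v26) [--+] → (0.238894, -1.73109, 0.3135)–(-0.429946, -1.88372, 0.3135)  len=0.6860
  (v26,v30,v31) [+-+] → (0.238894, -1.73109, 0.3135)–(1.20469, -1.51065, 0.3135)  len=0.9906
  (v26,v31,v27) [++-] → (-0.213001, -1.19786, 0.3135)–(-0.276712, -1.2124, 0.3135)  len=0.0653
  (v27,v31,v32) [-+-] → (-0.213001, -1.19786, 0.3135)–(0.77536, -0.972308, 0.3135)  len=1.0138
  (v30,v0,v31) [--+] → (1.50238, -0.892508, 0.3135)–(1.20469, -1.51065, 0.3135)  len=0.6861
  (v31,v0,v1) [+-+] → (1.50238, -0.892508, 0.3135)–(1.93221, 0, 0.3135)  len=0.9906
  (v31,v1,v32) [++-] → (0.803715, -0.913432, 0.3135)–(0.77536, -0.972308, 0.3135)  len=0.0653
  (v32,v1,v2) [-+-] → (0.803715, -0.913432, 0.3135)–(1.24361, 0, 0.3135)  len=1.0138

Chained into 2 loop(s):
  loop 1: 14 segments, perimeter = 11.7369
  loop 2: 14 segments, perimeter = 7.5542
Total perimeter = 19.291


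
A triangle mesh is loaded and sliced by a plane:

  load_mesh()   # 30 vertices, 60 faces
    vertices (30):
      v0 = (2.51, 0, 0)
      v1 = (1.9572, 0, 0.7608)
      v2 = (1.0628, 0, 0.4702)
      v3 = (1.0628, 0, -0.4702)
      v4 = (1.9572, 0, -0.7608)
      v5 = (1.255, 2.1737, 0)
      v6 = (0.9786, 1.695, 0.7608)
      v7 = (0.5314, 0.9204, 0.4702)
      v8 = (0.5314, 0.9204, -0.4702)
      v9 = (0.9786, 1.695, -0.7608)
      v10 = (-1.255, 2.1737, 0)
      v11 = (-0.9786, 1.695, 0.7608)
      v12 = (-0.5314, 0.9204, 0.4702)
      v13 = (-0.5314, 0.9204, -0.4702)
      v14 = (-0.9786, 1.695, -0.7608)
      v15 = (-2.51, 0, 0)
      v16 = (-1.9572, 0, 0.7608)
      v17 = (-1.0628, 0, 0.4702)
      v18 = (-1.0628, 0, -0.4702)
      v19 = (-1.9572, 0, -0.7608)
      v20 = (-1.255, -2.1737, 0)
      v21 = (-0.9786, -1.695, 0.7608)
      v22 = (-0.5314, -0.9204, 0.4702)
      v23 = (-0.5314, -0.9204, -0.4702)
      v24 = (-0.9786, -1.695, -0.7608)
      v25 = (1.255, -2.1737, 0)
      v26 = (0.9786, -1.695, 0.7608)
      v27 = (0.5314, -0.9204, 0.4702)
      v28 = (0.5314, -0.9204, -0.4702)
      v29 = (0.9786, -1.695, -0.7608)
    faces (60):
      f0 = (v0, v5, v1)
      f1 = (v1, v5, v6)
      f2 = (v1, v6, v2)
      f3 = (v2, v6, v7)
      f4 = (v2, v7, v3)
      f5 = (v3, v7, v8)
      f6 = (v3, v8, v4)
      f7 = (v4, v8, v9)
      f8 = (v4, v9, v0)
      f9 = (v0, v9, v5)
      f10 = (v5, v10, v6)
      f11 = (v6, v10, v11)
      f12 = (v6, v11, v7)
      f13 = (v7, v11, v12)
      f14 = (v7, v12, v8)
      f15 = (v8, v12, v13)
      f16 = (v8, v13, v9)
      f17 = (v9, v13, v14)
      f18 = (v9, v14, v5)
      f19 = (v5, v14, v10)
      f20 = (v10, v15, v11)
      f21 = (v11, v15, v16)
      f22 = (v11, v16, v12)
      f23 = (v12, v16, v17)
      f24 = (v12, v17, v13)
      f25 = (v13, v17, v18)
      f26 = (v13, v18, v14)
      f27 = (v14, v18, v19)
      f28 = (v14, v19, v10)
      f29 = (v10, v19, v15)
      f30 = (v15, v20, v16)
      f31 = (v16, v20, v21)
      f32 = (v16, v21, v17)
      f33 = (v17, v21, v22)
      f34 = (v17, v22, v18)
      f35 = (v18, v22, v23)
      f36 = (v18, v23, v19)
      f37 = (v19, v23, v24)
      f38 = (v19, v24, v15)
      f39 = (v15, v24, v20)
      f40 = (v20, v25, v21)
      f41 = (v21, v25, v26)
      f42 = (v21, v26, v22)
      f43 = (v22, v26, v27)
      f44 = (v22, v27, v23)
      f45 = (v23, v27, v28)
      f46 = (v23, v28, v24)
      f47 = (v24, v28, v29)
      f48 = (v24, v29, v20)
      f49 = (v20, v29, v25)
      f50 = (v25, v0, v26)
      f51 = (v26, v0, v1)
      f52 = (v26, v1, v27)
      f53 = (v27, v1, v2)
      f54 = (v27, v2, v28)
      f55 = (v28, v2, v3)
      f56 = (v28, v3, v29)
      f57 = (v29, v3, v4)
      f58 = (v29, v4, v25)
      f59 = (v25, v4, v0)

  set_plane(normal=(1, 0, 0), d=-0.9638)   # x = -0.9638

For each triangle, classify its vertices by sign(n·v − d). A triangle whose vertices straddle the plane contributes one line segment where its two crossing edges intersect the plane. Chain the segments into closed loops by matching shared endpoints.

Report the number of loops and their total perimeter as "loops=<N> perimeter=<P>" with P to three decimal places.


Straddling triangles (24 of 60):
  (v5,v10,v6) [+-+] → (-0.9638, 2.1737, 0)–(-0.9638, 2.11129, 0.0991874)  len=0.1172
  (v6,v10,v11) [+--] → (-0.9638, 2.11129, 0.0991874)–(-0.9638, 1.695, 0.7608)  len=0.7817
  (v6,v11,v7) [+-+] → (-0.9638, 1.695, 0.7608)–(-0.9638, 1.68741, 0.757952)  len=0.0081
  (v7,v11,v12) [+-+] → (-0.9638, 1.68741, 0.757952)–(-0.9638, 1.66936, 0.751183)  len=0.0193
  (v9,v13,v14) [++-] → (-0.9638, 1.66936, -0.751183)–(-0.9638, 1.695, -0.7608)  len=0.0274
  (v9,v14,v5) [+-+] → (-0.9638, 1.695, -0.7608)–(-0.9638, 1.69817, -0.755759)  len=0.0060
  (v5,v14,v10) [+--] → (-0.9638, 1.69817, -0.755759)–(-0.9638, 2.1737, 0)  len=0.8929
  (v11,v16,v12) [--+] → (-0.9638, 0.641272, 0.55833)–(-0.9638, 1.66936, 0.751183)  len=1.0460
  (v12,v16,v17) [+--] → (-0.9638, 0.641272, 0.55833)–(-0.9638, 0.171471, 0.4702)  len=0.4780
  (v12,v17,v13) [+-+] → (-0.9638, 0.171471, 0.4702)–(-0.9638, 0.171471, 0.295003)  len=0.1752
  (v13,v17,v18) [+--] → (-0.9638, 0.171471, 0.295003)–(-0.9638, 0.171471, -0.4702)  len=0.7652
  (v13,v18,v14) [+--] → (-0.9638, 0.171471, -0.4702)–(-0.9638, 1.66936, -0.751183)  len=1.5240
  (v17,v21,v22) [--+] → (-0.9638, -1.66936, 0.751183)–(-0.9638, -0.171471, 0.4702)  len=1.5240
  (v17,v22,v18) [-+-] → (-0.9638, -0.171471, 0.4702)–(-0.9638, -0.171471, -0.295003)  len=0.7652
  (v18,v22,v23) [-++] → (-0.9638, -0.171471, -0.295003)–(-0.9638, -0.171471, -0.4702)  len=0.1752
  (v18,v23,v19) [-+-] → (-0.9638, -0.171471, -0.4702)–(-0.9638, -0.641272, -0.55833)  len=0.4780
  (v19,v23,v24) [-+-] → (-0.9638, -0.641272, -0.55833)–(-0.9638, -1.66936, -0.751183)  len=1.0460
  (v20,v25,v21) [-+-] → (-0.9638, -2.1737, 0)–(-0.9638, -1.69817, 0.755759)  len=0.8929
  (v21,v25,v26) [-++] → (-0.9638, -1.69817, 0.755759)–(-0.9638, -1.695, 0.7608)  len=0.0060
  (v21,v26,v22) [-++] → (-0.9638, -1.695, 0.7608)–(-0.9638, -1.66936, 0.751183)  len=0.0274
  (v23,v28,v24) [++-] → (-0.9638, -1.68741, -0.757952)–(-0.9638, -1.66936, -0.751183)  len=0.0193
  (v24,v28,v29) [-++] → (-0.9638, -1.68741, -0.757952)–(-0.9638, -1.695, -0.7608)  len=0.0081
  (v24,v29,v20) [-+-] → (-0.9638, -1.695, -0.7608)–(-0.9638, -2.11129, -0.0991874)  len=0.7817
  (v20,v29,v25) [-++] → (-0.9638, -2.11129, -0.0991874)–(-0.9638, -2.1737, 0)  len=0.1172

Chained into 2 loop(s):
  loop 1: 12 segments, perimeter = 5.8409
  loop 2: 12 segments, perimeter = 5.8409
Total perimeter = 11.682

loops=2 perimeter=11.682
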